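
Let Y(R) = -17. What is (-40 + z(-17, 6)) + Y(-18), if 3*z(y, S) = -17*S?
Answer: -91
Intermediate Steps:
z(y, S) = -17*S/3 (z(y, S) = (-17*S)/3 = -17*S/3)
(-40 + z(-17, 6)) + Y(-18) = (-40 - 17/3*6) - 17 = (-40 - 34) - 17 = -74 - 17 = -91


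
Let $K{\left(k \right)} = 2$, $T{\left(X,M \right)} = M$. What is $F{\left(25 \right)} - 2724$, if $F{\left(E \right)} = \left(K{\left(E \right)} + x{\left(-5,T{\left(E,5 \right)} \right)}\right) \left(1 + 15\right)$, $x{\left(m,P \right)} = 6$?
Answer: $-2596$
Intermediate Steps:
$F{\left(E \right)} = 128$ ($F{\left(E \right)} = \left(2 + 6\right) \left(1 + 15\right) = 8 \cdot 16 = 128$)
$F{\left(25 \right)} - 2724 = 128 - 2724 = -2596$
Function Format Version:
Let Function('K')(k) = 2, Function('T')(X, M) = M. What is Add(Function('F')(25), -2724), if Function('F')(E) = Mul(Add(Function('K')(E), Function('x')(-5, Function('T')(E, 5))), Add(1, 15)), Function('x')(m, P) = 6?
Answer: -2596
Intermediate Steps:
Function('F')(E) = 128 (Function('F')(E) = Mul(Add(2, 6), Add(1, 15)) = Mul(8, 16) = 128)
Add(Function('F')(25), -2724) = Add(128, -2724) = -2596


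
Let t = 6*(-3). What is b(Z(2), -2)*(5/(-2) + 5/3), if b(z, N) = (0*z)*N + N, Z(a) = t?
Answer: 5/3 ≈ 1.6667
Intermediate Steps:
t = -18
Z(a) = -18
b(z, N) = N (b(z, N) = 0*N + N = 0 + N = N)
b(Z(2), -2)*(5/(-2) + 5/3) = -2*(5/(-2) + 5/3) = -2*(5*(-½) + 5*(⅓)) = -2*(-5/2 + 5/3) = -2*(-⅚) = 5/3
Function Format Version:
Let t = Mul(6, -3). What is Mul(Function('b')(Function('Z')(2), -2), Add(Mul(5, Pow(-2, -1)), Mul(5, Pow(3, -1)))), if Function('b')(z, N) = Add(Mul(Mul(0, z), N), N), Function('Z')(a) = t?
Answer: Rational(5, 3) ≈ 1.6667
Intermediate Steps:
t = -18
Function('Z')(a) = -18
Function('b')(z, N) = N (Function('b')(z, N) = Add(Mul(0, N), N) = Add(0, N) = N)
Mul(Function('b')(Function('Z')(2), -2), Add(Mul(5, Pow(-2, -1)), Mul(5, Pow(3, -1)))) = Mul(-2, Add(Mul(5, Pow(-2, -1)), Mul(5, Pow(3, -1)))) = Mul(-2, Add(Mul(5, Rational(-1, 2)), Mul(5, Rational(1, 3)))) = Mul(-2, Add(Rational(-5, 2), Rational(5, 3))) = Mul(-2, Rational(-5, 6)) = Rational(5, 3)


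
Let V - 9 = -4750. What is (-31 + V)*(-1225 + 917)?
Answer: 1469776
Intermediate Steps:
V = -4741 (V = 9 - 4750 = -4741)
(-31 + V)*(-1225 + 917) = (-31 - 4741)*(-1225 + 917) = -4772*(-308) = 1469776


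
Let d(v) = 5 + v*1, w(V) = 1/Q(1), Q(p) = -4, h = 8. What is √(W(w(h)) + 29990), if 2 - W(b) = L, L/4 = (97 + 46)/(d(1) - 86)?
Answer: √2999915/10 ≈ 173.20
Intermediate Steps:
w(V) = -¼ (w(V) = 1/(-4) = -¼)
d(v) = 5 + v
L = -143/20 (L = 4*((97 + 46)/((5 + 1) - 86)) = 4*(143/(6 - 86)) = 4*(143/(-80)) = 4*(143*(-1/80)) = 4*(-143/80) = -143/20 ≈ -7.1500)
W(b) = 183/20 (W(b) = 2 - 1*(-143/20) = 2 + 143/20 = 183/20)
√(W(w(h)) + 29990) = √(183/20 + 29990) = √(599983/20) = √2999915/10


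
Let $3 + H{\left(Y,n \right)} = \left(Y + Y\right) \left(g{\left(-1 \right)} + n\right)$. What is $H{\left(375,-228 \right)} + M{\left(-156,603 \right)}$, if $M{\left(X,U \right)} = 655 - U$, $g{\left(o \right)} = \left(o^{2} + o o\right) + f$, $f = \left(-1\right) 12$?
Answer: $-178451$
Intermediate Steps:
$f = -12$
$g{\left(o \right)} = -12 + 2 o^{2}$ ($g{\left(o \right)} = \left(o^{2} + o o\right) - 12 = \left(o^{2} + o^{2}\right) - 12 = 2 o^{2} - 12 = -12 + 2 o^{2}$)
$H{\left(Y,n \right)} = -3 + 2 Y \left(-10 + n\right)$ ($H{\left(Y,n \right)} = -3 + \left(Y + Y\right) \left(\left(-12 + 2 \left(-1\right)^{2}\right) + n\right) = -3 + 2 Y \left(\left(-12 + 2 \cdot 1\right) + n\right) = -3 + 2 Y \left(\left(-12 + 2\right) + n\right) = -3 + 2 Y \left(-10 + n\right)$)
$H{\left(375,-228 \right)} + M{\left(-156,603 \right)} = \left(-3 - 7500 + 2 \cdot 375 \left(-228\right)\right) + \left(655 - 603\right) = \left(-3 - 7500 - 171000\right) + \left(655 - 603\right) = -178503 + 52 = -178451$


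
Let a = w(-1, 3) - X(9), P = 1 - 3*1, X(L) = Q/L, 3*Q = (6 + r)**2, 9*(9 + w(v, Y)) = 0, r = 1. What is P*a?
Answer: 584/27 ≈ 21.630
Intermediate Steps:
w(v, Y) = -9 (w(v, Y) = -9 + (1/9)*0 = -9 + 0 = -9)
Q = 49/3 (Q = (6 + 1)**2/3 = (1/3)*7**2 = (1/3)*49 = 49/3 ≈ 16.333)
X(L) = 49/(3*L)
P = -2 (P = 1 - 3 = -2)
a = -292/27 (a = -9 - 49/(3*9) = -9 - 1*49/27 = -9 - 49/27 = -292/27 ≈ -10.815)
P*a = -2*(-292/27) = 584/27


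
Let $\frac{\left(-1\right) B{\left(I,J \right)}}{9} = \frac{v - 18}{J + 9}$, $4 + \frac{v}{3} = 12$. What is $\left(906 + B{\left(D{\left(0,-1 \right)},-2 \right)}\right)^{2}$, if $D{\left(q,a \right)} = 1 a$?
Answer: $\frac{39538944}{49} \approx 8.0692 \cdot 10^{5}$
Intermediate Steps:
$v = 24$ ($v = -12 + 3 \cdot 12 = -12 + 36 = 24$)
$D{\left(q,a \right)} = a$
$B{\left(I,J \right)} = - \frac{54}{9 + J}$ ($B{\left(I,J \right)} = - 9 \frac{24 - 18}{J + 9} = - 9 \frac{6}{9 + J} = - \frac{54}{9 + J}$)
$\left(906 + B{\left(D{\left(0,-1 \right)},-2 \right)}\right)^{2} = \left(906 - \frac{54}{9 - 2}\right)^{2} = \left(906 - \frac{54}{7}\right)^{2} = \left(\frac{6288}{7}\right)^{2} = \frac{39538944}{49}$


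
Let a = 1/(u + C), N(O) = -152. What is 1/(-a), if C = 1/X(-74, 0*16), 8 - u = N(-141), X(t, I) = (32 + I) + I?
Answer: -5121/32 ≈ -160.03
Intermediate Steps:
X(t, I) = 32 + 2*I
u = 160 (u = 8 - 1*(-152) = 8 + 152 = 160)
C = 1/32 (C = 1/(32 + 2*(0*16)) = 1/(32 + 2*0) = 1/(32 + 0) = 1/32 ≈ 0.031250)
a = 32/5121 (a = 1/(160 + 1/32) = 1/(5121/32) = 32/5121 ≈ 0.0062488)
1/(-a) = 1/(-1*32/5121) = 1/(-32/5121) = -5121/32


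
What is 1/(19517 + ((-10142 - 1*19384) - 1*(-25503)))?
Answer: 1/15494 ≈ 6.4541e-5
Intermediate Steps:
1/(19517 + ((-10142 - 1*19384) - 1*(-25503))) = 1/(19517 + ((-10142 - 19384) + 25503)) = 1/(19517 + (-29526 + 25503)) = 1/(19517 - 4023) = 1/15494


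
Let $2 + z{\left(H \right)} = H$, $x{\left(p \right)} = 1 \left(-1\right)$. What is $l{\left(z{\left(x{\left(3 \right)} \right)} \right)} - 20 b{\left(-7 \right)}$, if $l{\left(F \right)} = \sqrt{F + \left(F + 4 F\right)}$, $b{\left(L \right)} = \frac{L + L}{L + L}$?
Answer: $-20 + 3 i \sqrt{2} \approx -20.0 + 4.2426 i$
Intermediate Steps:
$x{\left(p \right)} = -1$
$b{\left(L \right)} = 1$ ($b{\left(L \right)} = \frac{2 L}{2 L} = 2 L \frac{1}{2 L} = 1$)
$z{\left(H \right)} = -2 + H$
$l{\left(F \right)} = \sqrt{6} \sqrt{F}$ ($l{\left(F \right)} = \sqrt{F + 5 F} = \sqrt{6 F} = \sqrt{6} \sqrt{F}$)
$l{\left(z{\left(x{\left(3 \right)} \right)} \right)} - 20 b{\left(-7 \right)} = \sqrt{6} \sqrt{-2 - 1} - 20 = \sqrt{6} \sqrt{-3} - 20 = \sqrt{6} i \sqrt{3} - 20 = 3 i \sqrt{2} - 20 = -20 + 3 i \sqrt{2}$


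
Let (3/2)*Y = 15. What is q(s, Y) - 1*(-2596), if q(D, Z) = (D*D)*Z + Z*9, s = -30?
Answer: 11686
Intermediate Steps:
Y = 10 (Y = (2/3)*15 = 10)
q(D, Z) = 9*Z + Z*D**2 (q(D, Z) = D**2*Z + 9*Z = Z*D**2 + 9*Z = 9*Z + Z*D**2)
q(s, Y) - 1*(-2596) = 10*(9 + (-30)**2) - 1*(-2596) = 10*(9 + 900) + 2596 = 10*909 + 2596 = 9090 + 2596 = 11686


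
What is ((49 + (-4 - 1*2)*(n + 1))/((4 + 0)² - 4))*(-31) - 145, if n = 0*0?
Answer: -3073/12 ≈ -256.08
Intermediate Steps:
n = 0
((49 + (-4 - 1*2)*(n + 1))/((4 + 0)² - 4))*(-31) - 145 = ((49 + (-4 - 1*2)*(0 + 1))/((4 + 0)² - 4))*(-31) - 145 = ((49 + (-4 - 2)*1)/(4² - 4))*(-31) - 145 = ((49 - 6*1)/(16 - 4))*(-31) - 145 = ((49 - 6)/12)*(-31) - 145 = (43*(1/12))*(-31) - 145 = (43/12)*(-31) - 145 = -1333/12 - 145 = -3073/12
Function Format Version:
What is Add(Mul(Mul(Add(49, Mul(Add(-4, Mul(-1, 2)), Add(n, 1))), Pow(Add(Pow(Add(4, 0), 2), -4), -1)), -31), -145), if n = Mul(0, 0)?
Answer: Rational(-3073, 12) ≈ -256.08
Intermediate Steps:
n = 0
Add(Mul(Mul(Add(49, Mul(Add(-4, Mul(-1, 2)), Add(n, 1))), Pow(Add(Pow(Add(4, 0), 2), -4), -1)), -31), -145) = Add(Mul(Mul(Add(49, Mul(Add(-4, Mul(-1, 2)), Add(0, 1))), Pow(Add(Pow(Add(4, 0), 2), -4), -1)), -31), -145) = Add(Mul(Mul(Add(49, Mul(Add(-4, -2), 1)), Pow(Add(Pow(4, 2), -4), -1)), -31), -145) = Add(Mul(Mul(Add(49, Mul(-6, 1)), Pow(Add(16, -4), -1)), -31), -145) = Add(Mul(Mul(Add(49, -6), Pow(12, -1)), -31), -145) = Add(Mul(Mul(43, Rational(1, 12)), -31), -145) = Add(Mul(Rational(43, 12), -31), -145) = Add(Rational(-1333, 12), -145) = Rational(-3073, 12)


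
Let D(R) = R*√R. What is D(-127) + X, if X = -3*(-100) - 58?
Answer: 242 - 127*I*√127 ≈ 242.0 - 1431.2*I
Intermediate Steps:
D(R) = R^(3/2)
X = 242 (X = 300 - 58 = 242)
D(-127) + X = (-127)^(3/2) + 242 = -127*I*√127 + 242 = 242 - 127*I*√127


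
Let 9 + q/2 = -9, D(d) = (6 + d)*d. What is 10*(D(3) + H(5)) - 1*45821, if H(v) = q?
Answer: -45911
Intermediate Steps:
D(d) = d*(6 + d)
q = -36 (q = -18 + 2*(-9) = -18 - 18 = -36)
H(v) = -36
10*(D(3) + H(5)) - 1*45821 = 10*(3*(6 + 3) - 36) - 1*45821 = 10*(3*9 - 36) - 45821 = 10*(27 - 36) - 45821 = 10*(-9) - 45821 = -90 - 45821 = -45911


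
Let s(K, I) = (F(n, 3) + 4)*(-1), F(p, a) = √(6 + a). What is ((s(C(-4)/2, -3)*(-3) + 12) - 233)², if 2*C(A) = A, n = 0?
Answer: 40000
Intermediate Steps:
C(A) = A/2
s(K, I) = -7 (s(K, I) = (√(6 + 3) + 4)*(-1) = (√9 + 4)*(-1) = (3 + 4)*(-1) = 7*(-1) = -7)
((s(C(-4)/2, -3)*(-3) + 12) - 233)² = ((-7*(-3) + 12) - 233)² = ((21 + 12) - 233)² = (33 - 233)² = (-200)² = 40000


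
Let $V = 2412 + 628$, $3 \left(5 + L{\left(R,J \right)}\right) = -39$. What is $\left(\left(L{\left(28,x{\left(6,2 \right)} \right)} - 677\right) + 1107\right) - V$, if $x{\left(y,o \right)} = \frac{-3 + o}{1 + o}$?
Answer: $-2628$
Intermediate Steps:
$x{\left(y,o \right)} = \frac{-3 + o}{1 + o}$
$L{\left(R,J \right)} = -18$ ($L{\left(R,J \right)} = -5 + \frac{1}{3} \left(-39\right) = -5 - 13 = -18$)
$V = 3040$
$\left(\left(L{\left(28,x{\left(6,2 \right)} \right)} - 677\right) + 1107\right) - V = \left(\left(-18 - 677\right) + 1107\right) - 3040 = \left(-695 + 1107\right) - 3040 = 412 - 3040 = -2628$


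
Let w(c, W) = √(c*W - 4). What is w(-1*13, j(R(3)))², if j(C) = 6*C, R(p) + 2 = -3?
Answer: 386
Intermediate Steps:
R(p) = -5 (R(p) = -2 - 3 = -5)
w(c, W) = √(-4 + W*c) (w(c, W) = √(W*c - 4) = √(-4 + W*c))
w(-1*13, j(R(3)))² = (√(-4 + (6*(-5))*(-1*13)))² = (√(-4 - 30*(-13)))² = (√(-4 + 390))² = (√386)² = 386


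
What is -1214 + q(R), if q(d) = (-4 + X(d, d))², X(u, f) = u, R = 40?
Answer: 82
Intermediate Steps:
q(d) = (-4 + d)²
-1214 + q(R) = -1214 + (-4 + 40)² = -1214 + 36² = -1214 + 1296 = 82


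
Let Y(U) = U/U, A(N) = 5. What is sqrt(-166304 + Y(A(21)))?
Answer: I*sqrt(166303) ≈ 407.8*I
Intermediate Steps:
Y(U) = 1
sqrt(-166304 + Y(A(21))) = sqrt(-166304 + 1) = sqrt(-166303) = I*sqrt(166303)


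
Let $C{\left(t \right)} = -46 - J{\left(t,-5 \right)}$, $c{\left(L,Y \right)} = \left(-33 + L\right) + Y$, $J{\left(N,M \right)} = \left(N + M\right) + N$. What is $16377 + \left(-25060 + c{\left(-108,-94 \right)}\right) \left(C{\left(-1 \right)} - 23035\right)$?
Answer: $583673207$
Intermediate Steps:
$J{\left(N,M \right)} = M + 2 N$ ($J{\left(N,M \right)} = \left(M + N\right) + N = M + 2 N$)
$c{\left(L,Y \right)} = -33 + L + Y$
$C{\left(t \right)} = -41 - 2 t$ ($C{\left(t \right)} = -46 - \left(-5 + 2 t\right) = -41 - 2 t$)
$16377 + \left(-25060 + c{\left(-108,-94 \right)}\right) \left(C{\left(-1 \right)} - 23035\right) = 16377 + \left(-25060 - 235\right) \left(\left(-41 - -2\right) - 23035\right) = 16377 + \left(-25060 - 235\right) \left(\left(-41 + 2\right) - 23035\right) = 16377 - 25295 \left(-39 - 23035\right) = 16377 - -583656830 = 16377 + 583656830 = 583673207$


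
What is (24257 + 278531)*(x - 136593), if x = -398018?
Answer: -161873795468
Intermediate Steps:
(24257 + 278531)*(x - 136593) = (24257 + 278531)*(-398018 - 136593) = 302788*(-534611) = -161873795468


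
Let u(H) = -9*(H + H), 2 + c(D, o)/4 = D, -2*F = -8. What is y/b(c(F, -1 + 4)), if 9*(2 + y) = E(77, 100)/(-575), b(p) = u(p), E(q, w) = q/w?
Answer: 1035077/74520000 ≈ 0.013890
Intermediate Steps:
F = 4 (F = -1/2*(-8) = 4)
c(D, o) = -8 + 4*D
u(H) = -18*H
b(p) = -18*p
y = -1035077/517500 (y = -2 + ((77/100)/(-575))/9 = -2 + ((77*(1/100))*(-1/575))/9 = -2 + ((77/100)*(-1/575))/9 = -2 + (1/9)*(-77/57500) = -2 - 77/517500 = -1035077/517500 ≈ -2.0001)
y/b(c(F, -1 + 4)) = -1035077*(-1/(18*(-8 + 4*4)))/517500 = -1035077*(-1/(18*(-8 + 16)))/517500 = -1035077/(517500*((-18*8))) = -1035077/517500/(-144) = -1035077/517500*(-1/144) = 1035077/74520000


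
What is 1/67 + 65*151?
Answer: 657606/67 ≈ 9815.0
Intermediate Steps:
1/67 + 65*151 = 1/67 + 9815 = 657606/67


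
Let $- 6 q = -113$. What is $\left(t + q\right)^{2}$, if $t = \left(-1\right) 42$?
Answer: $\frac{19321}{36} \approx 536.69$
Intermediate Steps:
$q = \frac{113}{6}$ ($q = \left(- \frac{1}{6}\right) \left(-113\right) = \frac{113}{6} \approx 18.833$)
$t = -42$
$\left(t + q\right)^{2} = \left(-42 + \frac{113}{6}\right)^{2} = \left(- \frac{139}{6}\right)^{2} = \frac{19321}{36}$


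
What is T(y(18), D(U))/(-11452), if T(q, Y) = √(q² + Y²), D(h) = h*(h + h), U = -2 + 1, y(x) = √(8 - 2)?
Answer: -√10/11452 ≈ -0.00027613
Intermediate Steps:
y(x) = √6
U = -1
D(h) = 2*h² (D(h) = h*(2*h) = 2*h²)
T(q, Y) = √(Y² + q²)
T(y(18), D(U))/(-11452) = √((2*(-1)²)² + (√6)²)/(-11452) = √((2*1)² + 6)*(-1/11452) = √(2² + 6)*(-1/11452) = √(4 + 6)*(-1/11452) = √10*(-1/11452) = -√10/11452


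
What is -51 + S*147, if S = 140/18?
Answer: 3277/3 ≈ 1092.3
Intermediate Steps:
S = 70/9 (S = 140*(1/18) = 70/9 ≈ 7.7778)
-51 + S*147 = -51 + (70/9)*147 = -51 + 3430/3 = 3277/3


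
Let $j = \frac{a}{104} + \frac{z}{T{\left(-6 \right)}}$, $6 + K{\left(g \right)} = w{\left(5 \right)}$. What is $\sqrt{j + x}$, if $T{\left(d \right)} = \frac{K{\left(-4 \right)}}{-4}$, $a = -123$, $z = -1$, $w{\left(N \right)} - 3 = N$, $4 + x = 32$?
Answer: $\frac{9 \sqrt{962}}{52} \approx 5.3682$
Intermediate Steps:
$x = 28$ ($x = -4 + 32 = 28$)
$w{\left(N \right)} = 3 + N$
$K{\left(g \right)} = 2$ ($K{\left(g \right)} = -6 + \left(3 + 5\right) = -6 + 8 = 2$)
$T{\left(d \right)} = - \frac{1}{2}$ ($T{\left(d \right)} = \frac{2}{-4} = 2 \left(- \frac{1}{4}\right) = - \frac{1}{2}$)
$j = \frac{85}{104}$ ($j = - \frac{123}{104} - \frac{1}{- \frac{1}{2}} = \left(-123\right) \frac{1}{104} - -2 = - \frac{123}{104} + 2 = \frac{85}{104} \approx 0.81731$)
$\sqrt{j + x} = \sqrt{\frac{85}{104} + 28} = \sqrt{\frac{2997}{104}} = \frac{9 \sqrt{962}}{52}$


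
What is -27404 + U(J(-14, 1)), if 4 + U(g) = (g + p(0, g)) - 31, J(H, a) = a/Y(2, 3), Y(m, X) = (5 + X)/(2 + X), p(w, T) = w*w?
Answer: -219507/8 ≈ -27438.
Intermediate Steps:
p(w, T) = w**2
Y(m, X) = (5 + X)/(2 + X)
J(H, a) = 5*a/8 (J(H, a) = a/(((5 + 3)/(2 + 3))) = a/((8/5)) = a/(((1/5)*8)) = a/(8/5) = a*(5/8) = 5*a/8)
U(g) = -35 + g (U(g) = -4 + ((g + 0**2) - 31) = -4 + ((g + 0) - 31) = -4 + (g - 31) = -4 + (-31 + g) = -35 + g)
-27404 + U(J(-14, 1)) = -27404 + (-35 + (5/8)*1) = -27404 + (-35 + 5/8) = -27404 - 275/8 = -219507/8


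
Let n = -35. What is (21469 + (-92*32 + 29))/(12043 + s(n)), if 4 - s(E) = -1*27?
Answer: 9277/6037 ≈ 1.5367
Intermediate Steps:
s(E) = 31 (s(E) = 4 - (-1)*27 = 4 - 1*(-27) = 4 + 27 = 31)
(21469 + (-92*32 + 29))/(12043 + s(n)) = (21469 + (-92*32 + 29))/(12043 + 31) = (21469 + (-2944 + 29))/12074 = (21469 - 2915)*(1/12074) = 18554*(1/12074) = 9277/6037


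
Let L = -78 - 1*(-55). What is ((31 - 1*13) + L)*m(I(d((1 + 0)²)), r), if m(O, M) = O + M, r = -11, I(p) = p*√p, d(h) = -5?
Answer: 55 + 25*I*√5 ≈ 55.0 + 55.902*I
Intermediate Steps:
I(p) = p^(3/2)
L = -23 (L = -78 + 55 = -23)
m(O, M) = M + O
((31 - 1*13) + L)*m(I(d((1 + 0)²)), r) = ((31 - 1*13) - 23)*(-11 + (-5)^(3/2)) = ((31 - 13) - 23)*(-11 - 5*I*√5) = (18 - 23)*(-11 - 5*I*√5) = -5*(-11 - 5*I*√5) = 55 + 25*I*√5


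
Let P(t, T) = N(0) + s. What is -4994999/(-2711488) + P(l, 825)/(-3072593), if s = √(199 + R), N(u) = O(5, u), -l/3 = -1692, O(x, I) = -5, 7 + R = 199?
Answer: 15347612519847/8331299048384 - √391/3072593 ≈ 1.8422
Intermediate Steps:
R = 192 (R = -7 + 199 = 192)
l = 5076 (l = -3*(-1692) = 5076)
N(u) = -5
s = √391 (s = √(199 + 192) = √391 ≈ 19.774)
P(t, T) = -5 + √391
-4994999/(-2711488) + P(l, 825)/(-3072593) = -4994999/(-2711488) + (-5 + √391)/(-3072593) = -4994999*(-1/2711488) + (-5 + √391)*(-1/3072593) = 4994999/2711488 + (5/3072593 - √391/3072593) = 15347612519847/8331299048384 - √391/3072593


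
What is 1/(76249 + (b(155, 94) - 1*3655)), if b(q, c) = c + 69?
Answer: 1/72757 ≈ 1.3744e-5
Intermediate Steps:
b(q, c) = 69 + c
1/(76249 + (b(155, 94) - 1*3655)) = 1/(76249 + ((69 + 94) - 1*3655)) = 1/(76249 + (163 - 3655)) = 1/(76249 - 3492) = 1/72757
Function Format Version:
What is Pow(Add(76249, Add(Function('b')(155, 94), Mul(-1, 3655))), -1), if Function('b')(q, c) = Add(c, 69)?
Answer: Rational(1, 72757) ≈ 1.3744e-5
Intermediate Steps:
Function('b')(q, c) = Add(69, c)
Pow(Add(76249, Add(Function('b')(155, 94), Mul(-1, 3655))), -1) = Pow(Add(76249, Add(Add(69, 94), Mul(-1, 3655))), -1) = Pow(Add(76249, Add(163, -3655)), -1) = Pow(Add(76249, -3492), -1) = Pow(72757, -1) = Rational(1, 72757)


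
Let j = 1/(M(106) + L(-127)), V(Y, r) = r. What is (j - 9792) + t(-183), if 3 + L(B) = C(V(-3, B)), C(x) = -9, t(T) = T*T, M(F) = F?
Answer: 2227519/94 ≈ 23697.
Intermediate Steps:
t(T) = T²
L(B) = -12 (L(B) = -3 - 9 = -12)
j = 1/94 (j = 1/(106 - 12) = 1/94 ≈ 0.010638)
(j - 9792) + t(-183) = (1/94 - 9792) + (-183)² = -920447/94 + 33489 = 2227519/94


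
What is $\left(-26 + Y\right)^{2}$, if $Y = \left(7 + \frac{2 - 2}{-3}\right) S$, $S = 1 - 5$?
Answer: $2916$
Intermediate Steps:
$S = -4$
$Y = -28$ ($Y = \left(7 + \frac{2 - 2}{-3}\right) \left(-4\right) = \left(7 + 0 \left(- \frac{1}{3}\right)\right) \left(-4\right) = \left(7 + 0\right) \left(-4\right) = 7 \left(-4\right) = -28$)
$\left(-26 + Y\right)^{2} = \left(-26 - 28\right)^{2} = \left(-54\right)^{2} = 2916$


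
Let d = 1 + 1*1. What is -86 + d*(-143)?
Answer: -372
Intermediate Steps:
d = 2 (d = 1 + 1 = 2)
-86 + d*(-143) = -86 + 2*(-143) = -86 - 286 = -372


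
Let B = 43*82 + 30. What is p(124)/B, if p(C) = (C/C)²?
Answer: 1/3556 ≈ 0.00028121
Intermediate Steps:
B = 3556 (B = 3526 + 30 = 3556)
p(C) = 1 (p(C) = 1² = 1)
p(124)/B = 1/3556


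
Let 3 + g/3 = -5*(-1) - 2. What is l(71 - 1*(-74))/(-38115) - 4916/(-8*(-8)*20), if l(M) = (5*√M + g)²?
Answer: -9600667/2439360 ≈ -3.9357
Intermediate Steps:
g = 0 (g = -9 + 3*(-5*(-1) - 2) = -9 + 3*(5 - 2) = -9 + 3*3 = -9 + 9 = 0)
l(M) = 25*M (l(M) = (5*√M + 0)² = (5*√M)² = 25*M)
l(71 - 1*(-74))/(-38115) - 4916/(-8*(-8)*20) = (25*(71 - 1*(-74)))/(-38115) - 4916/(-8*(-8)*20) = (25*(71 + 74))*(-1/38115) - 4916/(64*20) = (25*145)*(-1/38115) - 4916/1280 = 3625*(-1/38115) - 4916*1/1280 = -725/7623 - 1229/320 = -9600667/2439360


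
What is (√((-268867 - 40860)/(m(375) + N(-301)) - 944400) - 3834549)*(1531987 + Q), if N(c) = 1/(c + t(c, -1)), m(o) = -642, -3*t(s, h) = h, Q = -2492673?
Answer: 3683797540614 - 960686*I*√25690688285162/5217 ≈ 3.6838e+12 - 9.3336e+8*I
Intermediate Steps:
t(s, h) = -h/3
N(c) = 1/(⅓ + c) (N(c) = 1/(c - ⅓*(-1)) = 1/(c + ⅓) = 1/(⅓ + c))
(√((-268867 - 40860)/(m(375) + N(-301)) - 944400) - 3834549)*(1531987 + Q) = (√((-268867 - 40860)/(-642 + 3/(1 + 3*(-301))) - 944400) - 3834549)*(1531987 - 2492673) = (√(-309727/(-642 + 3/(1 - 903)) - 944400) - 3834549)*(-960686) = (√(-309727/(-642 + 3/(-902)) - 944400) - 3834549)*(-960686) = (√(-309727/(-642 + 3*(-1/902)) - 944400) - 3834549)*(-960686) = (√(-309727/(-642 - 3/902) - 944400) - 3834549)*(-960686) = (√(-309727/(-579087/902) - 944400) - 3834549)*(-960686) = (√(-309727*(-902/579087) - 944400) - 3834549)*(-960686) = (√(7550642/15651 - 944400) - 3834549)*(-960686) = (√(-14773253758/15651) - 3834549)*(-960686) = (I*√25690688285162/5217 - 3834549)*(-960686) = (-3834549 + I*√25690688285162/5217)*(-960686) = 3683797540614 - 960686*I*√25690688285162/5217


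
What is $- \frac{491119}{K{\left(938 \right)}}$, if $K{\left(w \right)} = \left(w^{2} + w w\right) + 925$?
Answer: $- \frac{491119}{1760613} \approx -0.27895$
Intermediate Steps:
$K{\left(w \right)} = 925 + 2 w^{2}$ ($K{\left(w \right)} = \left(w^{2} + w^{2}\right) + 925 = 2 w^{2} + 925 = 925 + 2 w^{2}$)
$- \frac{491119}{K{\left(938 \right)}} = - \frac{491119}{925 + 2 \cdot 938^{2}} = - \frac{491119}{925 + 2 \cdot 879844} = - \frac{491119}{925 + 1759688} = - \frac{491119}{1760613}$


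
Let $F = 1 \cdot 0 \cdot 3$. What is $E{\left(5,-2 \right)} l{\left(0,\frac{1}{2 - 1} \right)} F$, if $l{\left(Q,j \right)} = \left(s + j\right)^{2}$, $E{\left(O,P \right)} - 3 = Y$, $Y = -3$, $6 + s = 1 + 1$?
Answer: $0$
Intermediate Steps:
$s = -4$ ($s = -6 + \left(1 + 1\right) = -6 + 2 = -4$)
$E{\left(O,P \right)} = 0$ ($E{\left(O,P \right)} = 3 - 3 = 0$)
$l{\left(Q,j \right)} = \left(-4 + j\right)^{2}$
$F = 0$ ($F = 1 \cdot 0 = 0$)
$E{\left(5,-2 \right)} l{\left(0,\frac{1}{2 - 1} \right)} F = 0 \left(-4 + \frac{1}{2 - 1}\right)^{2} \cdot 0 = 0 \left(-4 + 1^{-1}\right)^{2} \cdot 0 = 0 \left(-4 + 1\right)^{2} \cdot 0 = 0 \left(-3\right)^{2} \cdot 0 = 0 \cdot 9 \cdot 0 = 0 \cdot 0 = 0$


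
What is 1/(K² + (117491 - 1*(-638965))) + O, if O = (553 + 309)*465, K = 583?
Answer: 439447966351/1096345 ≈ 4.0083e+5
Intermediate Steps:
O = 400830 (O = 862*465 = 400830)
1/(K² + (117491 - 1*(-638965))) + O = 1/(583² + (117491 - 1*(-638965))) + 400830 = 1/(339889 + (117491 + 638965)) + 400830 = 1/(339889 + 756456) + 400830 = 1/1096345 + 400830 = 439447966351/1096345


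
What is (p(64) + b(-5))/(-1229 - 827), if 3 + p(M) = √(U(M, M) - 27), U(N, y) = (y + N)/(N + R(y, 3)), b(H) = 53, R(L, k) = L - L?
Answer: -25/1028 - 5*I/2056 ≈ -0.024319 - 0.0024319*I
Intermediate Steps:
R(L, k) = 0
U(N, y) = (N + y)/N (U(N, y) = (y + N)/(N + 0) = (N + y)/N)
p(M) = -3 + 5*I (p(M) = -3 + √((M + M)/M - 27) = -3 + √((2*M)/M - 27) = -3 + √(2 - 27) = -3 + √(-25) = -3 + 5*I)
(p(64) + b(-5))/(-1229 - 827) = ((-3 + 5*I) + 53)/(-1229 - 827) = (50 + 5*I)/(-2056) = (50 + 5*I)*(-1/2056) = -25/1028 - 5*I/2056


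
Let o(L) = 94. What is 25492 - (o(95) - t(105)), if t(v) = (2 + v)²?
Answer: 36847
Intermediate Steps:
25492 - (o(95) - t(105)) = 25492 - (94 - (2 + 105)²) = 25492 - (94 - 1*107²) = 25492 - (94 - 1*11449) = 25492 - (94 - 11449) = 25492 - 1*(-11355) = 25492 + 11355 = 36847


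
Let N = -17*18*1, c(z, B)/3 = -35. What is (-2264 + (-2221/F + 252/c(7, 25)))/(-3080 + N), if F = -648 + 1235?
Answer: 6662989/9937910 ≈ 0.67046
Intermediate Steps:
c(z, B) = -105 (c(z, B) = 3*(-35) = -105)
F = 587
N = -306 (N = -306*1 = -306)
(-2264 + (-2221/F + 252/c(7, 25)))/(-3080 + N) = (-2264 + (-2221/587 + 252/(-105)))/(-3080 - 306) = (-2264 + (-2221*1/587 + 252*(-1/105)))/(-3386) = (-2264 + (-2221/587 - 12/5))*(-1/3386) = (-2264 - 18149/2935)*(-1/3386) = -6662989/2935*(-1/3386) = 6662989/9937910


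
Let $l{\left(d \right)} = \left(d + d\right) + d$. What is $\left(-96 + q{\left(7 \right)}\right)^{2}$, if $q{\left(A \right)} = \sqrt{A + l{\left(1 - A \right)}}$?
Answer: $\left(96 - i \sqrt{11}\right)^{2} \approx 9205.0 - 636.79 i$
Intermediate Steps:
$l{\left(d \right)} = 3 d$ ($l{\left(d \right)} = 2 d + d = 3 d$)
$q{\left(A \right)} = \sqrt{3 - 2 A}$ ($q{\left(A \right)} = \sqrt{A + 3 \left(1 - A\right)} = \sqrt{A - \left(-3 + 3 A\right)} = \sqrt{3 - 2 A}$)
$\left(-96 + q{\left(7 \right)}\right)^{2} = \left(-96 + \sqrt{3 - 14}\right)^{2} = \left(-96 + \sqrt{-11}\right)^{2} = \left(-96 + i \sqrt{11}\right)^{2}$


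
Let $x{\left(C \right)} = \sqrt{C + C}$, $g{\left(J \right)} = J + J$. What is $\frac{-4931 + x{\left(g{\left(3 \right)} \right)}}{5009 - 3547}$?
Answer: $- \frac{4931}{1462} + \frac{\sqrt{3}}{731} \approx -3.3704$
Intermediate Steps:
$g{\left(J \right)} = 2 J$
$x{\left(C \right)} = \sqrt{2} \sqrt{C}$ ($x{\left(C \right)} = \sqrt{2 C} = \sqrt{2} \sqrt{C}$)
$\frac{-4931 + x{\left(g{\left(3 \right)} \right)}}{5009 - 3547} = \frac{-4931 + \sqrt{2} \sqrt{2 \cdot 3}}{5009 - 3547} = \frac{-4931 + \sqrt{2} \sqrt{6}}{1462} = \left(-4931 + 2 \sqrt{3}\right) \frac{1}{1462} = - \frac{4931}{1462} + \frac{\sqrt{3}}{731}$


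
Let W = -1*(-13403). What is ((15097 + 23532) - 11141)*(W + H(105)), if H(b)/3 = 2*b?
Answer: 385739104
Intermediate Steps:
W = 13403
H(b) = 6*b (H(b) = 3*(2*b) = 6*b)
((15097 + 23532) - 11141)*(W + H(105)) = ((15097 + 23532) - 11141)*(13403 + 6*105) = (38629 - 11141)*(13403 + 630) = 27488*14033 = 385739104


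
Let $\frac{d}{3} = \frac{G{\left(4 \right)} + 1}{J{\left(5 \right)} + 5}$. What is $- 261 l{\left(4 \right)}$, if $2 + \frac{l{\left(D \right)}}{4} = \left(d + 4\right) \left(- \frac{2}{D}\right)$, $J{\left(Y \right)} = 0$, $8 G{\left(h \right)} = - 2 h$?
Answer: $4176$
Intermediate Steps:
$G{\left(h \right)} = - \frac{h}{4}$ ($G{\left(h \right)} = \frac{\left(-2\right) h}{8} = - \frac{h}{4}$)
$d = 0$ ($d = 3 \frac{\left(- \frac{1}{4}\right) 4 + 1}{0 + 5} = 3 \frac{-1 + 1}{5} = 3 \cdot 0 \cdot \frac{1}{5} = 3 \cdot 0 = 0$)
$l{\left(D \right)} = -8 - \frac{32}{D}$ ($l{\left(D \right)} = -8 + 4 \left(0 + 4\right) \left(- \frac{2}{D}\right) = -8 + 4 \cdot 4 \left(- \frac{2}{D}\right) = -8 + 4 \left(- \frac{8}{D}\right) = -8 - \frac{32}{D}$)
$- 261 l{\left(4 \right)} = - 261 \left(-8 - \frac{32}{4}\right) = - 261 \left(-8 - 8\right) = \left(-261\right) \left(-16\right) = 4176$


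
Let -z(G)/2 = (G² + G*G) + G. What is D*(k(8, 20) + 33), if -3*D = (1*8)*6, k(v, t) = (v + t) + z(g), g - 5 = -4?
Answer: -880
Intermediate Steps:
g = 1 (g = 5 - 4 = 1)
z(G) = -4*G² - 2*G (z(G) = -2*((G² + G*G) + G) = -2*((G² + G²) + G) = -2*(2*G² + G) = -2*(G + 2*G²) = -4*G² - 2*G)
k(v, t) = -6 + t + v (k(v, t) = (v + t) - 2*1*(1 + 2*1) = (t + v) - 2*1*(1 + 2) = (t + v) - 2*1*3 = (t + v) - 6 = -6 + t + v)
D = -16 (D = -1*8*6/3 = -8*6/3 = -⅓*48 = -16)
D*(k(8, 20) + 33) = -16*((-6 + 20 + 8) + 33) = -16*(22 + 33) = -16*55 = -880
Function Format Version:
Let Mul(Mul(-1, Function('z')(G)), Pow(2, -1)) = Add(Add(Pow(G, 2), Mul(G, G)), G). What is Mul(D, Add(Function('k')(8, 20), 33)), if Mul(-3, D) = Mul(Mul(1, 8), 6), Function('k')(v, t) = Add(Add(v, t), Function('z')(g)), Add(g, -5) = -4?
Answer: -880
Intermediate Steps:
g = 1 (g = Add(5, -4) = 1)
Function('z')(G) = Add(Mul(-4, Pow(G, 2)), Mul(-2, G)) (Function('z')(G) = Mul(-2, Add(Add(Pow(G, 2), Mul(G, G)), G)) = Mul(-2, Add(Add(Pow(G, 2), Pow(G, 2)), G)) = Mul(-2, Add(Mul(2, Pow(G, 2)), G)) = Mul(-2, Add(G, Mul(2, Pow(G, 2)))) = Add(Mul(-4, Pow(G, 2)), Mul(-2, G)))
Function('k')(v, t) = Add(-6, t, v) (Function('k')(v, t) = Add(Add(v, t), Mul(-2, 1, Add(1, Mul(2, 1)))) = Add(Add(t, v), Mul(-2, 1, Add(1, 2))) = Add(Add(t, v), Mul(-2, 1, 3)) = Add(Add(t, v), -6) = Add(-6, t, v))
D = -16 (D = Mul(Rational(-1, 3), Mul(Mul(1, 8), 6)) = Mul(Rational(-1, 3), Mul(8, 6)) = Mul(Rational(-1, 3), 48) = -16)
Mul(D, Add(Function('k')(8, 20), 33)) = Mul(-16, Add(Add(-6, 20, 8), 33)) = Mul(-16, Add(22, 33)) = Mul(-16, 55) = -880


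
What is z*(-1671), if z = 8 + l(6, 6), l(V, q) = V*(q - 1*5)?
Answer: -23394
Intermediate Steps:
l(V, q) = V*(-5 + q) (l(V, q) = V*(q - 5) = V*(-5 + q))
z = 14 (z = 8 + 6*(-5 + 6) = 8 + 6*1 = 8 + 6 = 14)
z*(-1671) = 14*(-1671) = -23394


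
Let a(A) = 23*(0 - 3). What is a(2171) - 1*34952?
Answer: -35021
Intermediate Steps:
a(A) = -69 (a(A) = 23*(-3) = -69)
a(2171) - 1*34952 = -69 - 1*34952 = -69 - 34952 = -35021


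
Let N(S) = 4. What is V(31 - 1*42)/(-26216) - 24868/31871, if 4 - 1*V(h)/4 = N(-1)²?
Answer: -2803490/3601423 ≈ -0.77844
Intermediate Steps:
V(h) = -48 (V(h) = 16 - 4*4² = 16 - 4*16 = 16 - 64 = -48)
V(31 - 1*42)/(-26216) - 24868/31871 = -48/(-26216) - 24868/31871 = -48*(-1/26216) - 24868*1/31871 = 6/3277 - 24868/31871 = -2803490/3601423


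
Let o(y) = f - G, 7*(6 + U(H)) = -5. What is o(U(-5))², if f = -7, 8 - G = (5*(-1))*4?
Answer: 1225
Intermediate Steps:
U(H) = -47/7 (U(H) = -6 + (⅐)*(-5) = -6 - 5/7 = -47/7)
G = 28 (G = 8 - 5*(-1)*4 = 8 - (-5)*4 = 8 - 1*(-20) = 8 + 20 = 28)
o(y) = -35 (o(y) = -7 - 1*28 = -7 - 28 = -35)
o(U(-5))² = (-35)² = 1225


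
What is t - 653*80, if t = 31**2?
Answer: -51279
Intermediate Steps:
t = 961
t - 653*80 = 961 - 653*80 = 961 - 52240 = -51279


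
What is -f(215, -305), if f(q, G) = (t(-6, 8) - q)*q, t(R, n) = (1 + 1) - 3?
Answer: 46440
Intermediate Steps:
t(R, n) = -1 (t(R, n) = 2 - 3 = -1)
f(q, G) = q*(-1 - q) (f(q, G) = (-1 - q)*q = q*(-1 - q))
-f(215, -305) = -(-1)*215*(1 + 215) = -(-1)*215*216 = -1*(-46440) = 46440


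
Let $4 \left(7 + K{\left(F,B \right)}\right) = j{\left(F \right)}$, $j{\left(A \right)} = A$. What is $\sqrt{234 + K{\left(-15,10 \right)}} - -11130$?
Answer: $11130 + \frac{\sqrt{893}}{2} \approx 11145.0$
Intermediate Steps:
$K{\left(F,B \right)} = -7 + \frac{F}{4}$
$\sqrt{234 + K{\left(-15,10 \right)}} - -11130 = \sqrt{234 + \left(-7 + \frac{1}{4} \left(-15\right)\right)} - -11130 = \sqrt{234 - \frac{43}{4}} + 11130 = \sqrt{\frac{893}{4}} + 11130 = \frac{\sqrt{893}}{2} + 11130 = 11130 + \frac{\sqrt{893}}{2}$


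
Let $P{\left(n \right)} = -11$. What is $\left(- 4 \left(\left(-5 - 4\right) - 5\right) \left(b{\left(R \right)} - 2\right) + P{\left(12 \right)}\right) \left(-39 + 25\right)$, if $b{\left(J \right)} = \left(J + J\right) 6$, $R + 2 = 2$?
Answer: $1722$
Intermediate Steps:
$R = 0$ ($R = -2 + 2 = 0$)
$b{\left(J \right)} = 12 J$ ($b{\left(J \right)} = 2 J 6 = 12 J$)
$\left(- 4 \left(\left(-5 - 4\right) - 5\right) \left(b{\left(R \right)} - 2\right) + P{\left(12 \right)}\right) \left(-39 + 25\right) = \left(- 4 \left(\left(-5 - 4\right) - 5\right) \left(12 \cdot 0 - 2\right) - 11\right) \left(-39 + 25\right) = \left(- 4 \left(-9 - 5\right) \left(0 - 2\right) - 11\right) \left(-14\right) = \left(\left(-4\right) \left(-14\right) \left(-2\right) - 11\right) \left(-14\right) = \left(56 \left(-2\right) - 11\right) \left(-14\right) = \left(-112 - 11\right) \left(-14\right) = \left(-123\right) \left(-14\right) = 1722$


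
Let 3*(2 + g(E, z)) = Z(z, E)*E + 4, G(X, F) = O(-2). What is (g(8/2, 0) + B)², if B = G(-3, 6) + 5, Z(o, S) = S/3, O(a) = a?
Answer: 1369/81 ≈ 16.901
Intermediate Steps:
G(X, F) = -2
Z(o, S) = S/3 (Z(o, S) = S*(⅓) = S/3)
g(E, z) = -⅔ + E²/9 (g(E, z) = -2 + ((E/3)*E + 4)/3 = -2 + (E²/3 + 4)/3 = -2 + (4 + E²/3)/3 = -2 + (4/3 + E²/9) = -⅔ + E²/9)
B = 3 (B = -2 + 5 = 3)
(g(8/2, 0) + B)² = ((-⅔ + (8/2)²/9) + 3)² = ((-⅔ + (8*(½))²/9) + 3)² = ((-⅔ + (⅑)*4²) + 3)² = ((-⅔ + (⅑)*16) + 3)² = ((-⅔ + 16/9) + 3)² = (10/9 + 3)² = (37/9)² = 1369/81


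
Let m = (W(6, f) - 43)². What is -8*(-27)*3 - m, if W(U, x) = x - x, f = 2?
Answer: -1201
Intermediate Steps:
W(U, x) = 0
m = 1849 (m = (0 - 43)² = (-43)² = 1849)
-8*(-27)*3 - m = -8*(-27)*3 - 1*1849 = 216*3 - 1849 = 648 - 1849 = -1201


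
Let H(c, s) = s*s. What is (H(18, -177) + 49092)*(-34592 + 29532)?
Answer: -406930260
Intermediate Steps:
H(c, s) = s**2
(H(18, -177) + 49092)*(-34592 + 29532) = ((-177)**2 + 49092)*(-34592 + 29532) = (31329 + 49092)*(-5060) = 80421*(-5060) = -406930260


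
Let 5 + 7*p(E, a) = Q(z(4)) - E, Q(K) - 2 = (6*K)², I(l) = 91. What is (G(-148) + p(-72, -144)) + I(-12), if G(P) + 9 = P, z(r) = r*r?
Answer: 8823/7 ≈ 1260.4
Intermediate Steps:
z(r) = r²
Q(K) = 2 + 36*K² (Q(K) = 2 + (6*K)² = 2 + 36*K²)
G(P) = -9 + P
p(E, a) = 9213/7 - E/7 (p(E, a) = -5/7 + ((2 + 36*(4²)²) - E)/7 = -5/7 + ((2 + 36*16²) - E)/7 = -5/7 + ((2 + 36*256) - E)/7 = -5/7 + ((2 + 9216) - E)/7 = -5/7 + (9218 - E)/7 = -5/7 + (9218/7 - E/7) = 9213/7 - E/7)
(G(-148) + p(-72, -144)) + I(-12) = ((-9 - 148) + (9213/7 - ⅐*(-72))) + 91 = (-157 + (9213/7 + 72/7)) + 91 = (-157 + 9285/7) + 91 = 8186/7 + 91 = 8823/7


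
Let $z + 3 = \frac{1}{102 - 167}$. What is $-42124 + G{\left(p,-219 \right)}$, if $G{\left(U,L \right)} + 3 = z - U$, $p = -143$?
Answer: $- \frac{2729156}{65} \approx -41987.0$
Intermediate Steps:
$z = - \frac{196}{65}$ ($z = -3 + \frac{1}{102 - 167} = -3 + \frac{1}{-65} = -3 - \frac{1}{65} = - \frac{196}{65} \approx -3.0154$)
$G{\left(U,L \right)} = - \frac{391}{65} - U$ ($G{\left(U,L \right)} = -3 - \left(\frac{196}{65} + U\right) = - \frac{391}{65} - U$)
$-42124 + G{\left(p,-219 \right)} = -42124 - - \frac{8904}{65} = -42124 + \left(- \frac{391}{65} + 143\right) = -42124 + \frac{8904}{65} = - \frac{2729156}{65}$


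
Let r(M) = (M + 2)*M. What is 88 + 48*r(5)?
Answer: 1768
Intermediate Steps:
r(M) = M*(2 + M) (r(M) = (2 + M)*M = M*(2 + M))
88 + 48*r(5) = 88 + 48*(5*(2 + 5)) = 88 + 48*(5*7) = 88 + 48*35 = 88 + 1680 = 1768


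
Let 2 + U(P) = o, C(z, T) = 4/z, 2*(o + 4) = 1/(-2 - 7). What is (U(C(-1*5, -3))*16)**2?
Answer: 760384/81 ≈ 9387.5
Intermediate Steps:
o = -73/18 (o = -4 + 1/(2*(-2 - 7)) = -4 + (1/2)/(-9) = -4 + (1/2)*(-1/9) = -4 - 1/18 = -73/18 ≈ -4.0556)
U(P) = -109/18 (U(P) = -2 - 73/18 = -109/18)
(U(C(-1*5, -3))*16)**2 = (-109/18*16)**2 = (-872/9)**2 = 760384/81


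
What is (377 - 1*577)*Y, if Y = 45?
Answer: -9000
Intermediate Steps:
(377 - 1*577)*Y = (377 - 1*577)*45 = (377 - 577)*45 = -200*45 = -9000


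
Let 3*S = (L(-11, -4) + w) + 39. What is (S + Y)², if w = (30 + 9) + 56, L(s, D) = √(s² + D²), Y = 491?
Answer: (1607 + √137)²/9 ≈ 2.9113e+5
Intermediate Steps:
L(s, D) = √(D² + s²)
w = 95 (w = 39 + 56 = 95)
S = 134/3 + √137/3 (S = ((√((-4)² + (-11)²) + 95) + 39)/3 = ((√(16 + 121) + 95) + 39)/3 = ((√137 + 95) + 39)/3 = ((95 + √137) + 39)/3 = (134 + √137)/3 = 134/3 + √137/3 ≈ 48.568)
(S + Y)² = ((134/3 + √137/3) + 491)² = (1607/3 + √137/3)²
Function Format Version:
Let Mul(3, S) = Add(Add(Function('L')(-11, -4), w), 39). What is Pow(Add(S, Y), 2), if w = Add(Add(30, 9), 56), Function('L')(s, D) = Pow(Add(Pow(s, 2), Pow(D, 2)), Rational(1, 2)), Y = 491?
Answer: Mul(Rational(1, 9), Pow(Add(1607, Pow(137, Rational(1, 2))), 2)) ≈ 2.9113e+5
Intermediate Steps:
Function('L')(s, D) = Pow(Add(Pow(D, 2), Pow(s, 2)), Rational(1, 2))
w = 95 (w = Add(39, 56) = 95)
S = Add(Rational(134, 3), Mul(Rational(1, 3), Pow(137, Rational(1, 2)))) (S = Mul(Rational(1, 3), Add(Add(Pow(Add(Pow(-4, 2), Pow(-11, 2)), Rational(1, 2)), 95), 39)) = Mul(Rational(1, 3), Add(Add(Pow(Add(16, 121), Rational(1, 2)), 95), 39)) = Mul(Rational(1, 3), Add(Add(Pow(137, Rational(1, 2)), 95), 39)) = Mul(Rational(1, 3), Add(Add(95, Pow(137, Rational(1, 2))), 39)) = Mul(Rational(1, 3), Add(134, Pow(137, Rational(1, 2)))) = Add(Rational(134, 3), Mul(Rational(1, 3), Pow(137, Rational(1, 2)))) ≈ 48.568)
Pow(Add(S, Y), 2) = Pow(Add(Add(Rational(134, 3), Mul(Rational(1, 3), Pow(137, Rational(1, 2)))), 491), 2) = Pow(Add(Rational(1607, 3), Mul(Rational(1, 3), Pow(137, Rational(1, 2)))), 2)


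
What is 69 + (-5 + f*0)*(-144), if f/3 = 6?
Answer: 789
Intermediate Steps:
f = 18 (f = 3*6 = 18)
69 + (-5 + f*0)*(-144) = 69 + (-5 + 18*0)*(-144) = 69 + (-5 + 0)*(-144) = 69 - 5*(-144) = 69 + 720 = 789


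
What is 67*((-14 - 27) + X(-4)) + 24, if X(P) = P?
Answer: -2991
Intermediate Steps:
67*((-14 - 27) + X(-4)) + 24 = 67*((-14 - 27) - 4) + 24 = 67*(-41 - 4) + 24 = 67*(-45) + 24 = -3015 + 24 = -2991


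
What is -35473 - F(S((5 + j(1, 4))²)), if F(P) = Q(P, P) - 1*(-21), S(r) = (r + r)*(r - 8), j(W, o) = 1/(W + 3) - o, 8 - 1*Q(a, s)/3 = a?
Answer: -4554029/128 ≈ -35578.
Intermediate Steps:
Q(a, s) = 24 - 3*a
j(W, o) = 1/(3 + W) - o
S(r) = 2*r*(-8 + r) (S(r) = (2*r)*(-8 + r) = 2*r*(-8 + r))
F(P) = 45 - 3*P (F(P) = (24 - 3*P) - 1*(-21) = (24 - 3*P) + 21 = 45 - 3*P)
-35473 - F(S((5 + j(1, 4))²)) = -35473 - (45 - 6*(5 + (1 - 3*4 - 1*1*4)/(3 + 1))²*(-8 + (5 + (1 - 3*4 - 1*1*4)/(3 + 1))²)) = -35473 - (45 - 6*(5 + (1 - 12 - 4)/4)²*(-8 + (5 + (1 - 12 - 4)/4)²)) = -35473 - (45 - 6*(5 + (¼)*(-15))²*(-8 + (5 + (¼)*(-15))²)) = -35473 - (45 - 6*(5 - 15/4)²*(-8 + (5 - 15/4)²)) = -35473 - (45 - 6*(5/4)²*(-8 + (5/4)²)) = -35473 - (45 - 6*25*(-8 + 25/16)/16) = -35473 - (45 - 6*25*(-103)/(16*16)) = -35473 - (45 - 3*(-2575/128)) = -35473 - (45 + 7725/128) = -35473 - 1*13485/128 = -35473 - 13485/128 = -4554029/128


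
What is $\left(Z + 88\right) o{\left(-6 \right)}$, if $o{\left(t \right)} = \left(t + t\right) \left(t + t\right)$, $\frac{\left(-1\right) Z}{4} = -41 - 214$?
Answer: $159552$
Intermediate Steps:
$Z = 1020$ ($Z = - 4 \left(-41 - 214\right) = \left(-4\right) \left(-255\right) = 1020$)
$o{\left(t \right)} = 4 t^{2}$ ($o{\left(t \right)} = 2 t 2 t = 4 t^{2}$)
$\left(Z + 88\right) o{\left(-6 \right)} = \left(1020 + 88\right) 4 \left(-6\right)^{2} = 1108 \cdot 4 \cdot 36 = 1108 \cdot 144 = 159552$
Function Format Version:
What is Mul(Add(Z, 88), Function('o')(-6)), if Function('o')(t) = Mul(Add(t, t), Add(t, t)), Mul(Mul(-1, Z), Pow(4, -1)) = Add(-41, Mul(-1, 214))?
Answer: 159552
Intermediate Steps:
Z = 1020 (Z = Mul(-4, Add(-41, Mul(-1, 214))) = Mul(-4, Add(-41, -214)) = Mul(-4, -255) = 1020)
Function('o')(t) = Mul(4, Pow(t, 2)) (Function('o')(t) = Mul(Mul(2, t), Mul(2, t)) = Mul(4, Pow(t, 2)))
Mul(Add(Z, 88), Function('o')(-6)) = Mul(Add(1020, 88), Mul(4, Pow(-6, 2))) = Mul(1108, Mul(4, 36)) = Mul(1108, 144) = 159552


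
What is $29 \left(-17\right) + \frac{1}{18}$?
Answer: $- \frac{8873}{18} \approx -492.94$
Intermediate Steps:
$29 \left(-17\right) + \frac{1}{18} = -493 + \frac{1}{18} = - \frac{8873}{18}$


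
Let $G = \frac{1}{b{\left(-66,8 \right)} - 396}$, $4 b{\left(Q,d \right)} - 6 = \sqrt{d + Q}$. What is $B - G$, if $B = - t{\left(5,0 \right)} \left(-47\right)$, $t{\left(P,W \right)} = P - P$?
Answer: $\frac{3156}{1245071} + \frac{2 i \sqrt{58}}{1245071} \approx 0.0025348 + 1.2233 \cdot 10^{-5} i$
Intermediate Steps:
$t{\left(P,W \right)} = 0$
$b{\left(Q,d \right)} = \frac{3}{2} + \frac{\sqrt{Q + d}}{4}$ ($b{\left(Q,d \right)} = \frac{3}{2} + \frac{\sqrt{d + Q}}{4} = \frac{3}{2} + \frac{\sqrt{Q + d}}{4}$)
$G = \frac{1}{- \frac{789}{2} + \frac{i \sqrt{58}}{4}}$ ($G = \frac{1}{\left(\frac{3}{2} + \frac{\sqrt{-66 + 8}}{4}\right) - 396} = \frac{1}{\left(\frac{3}{2} + \frac{\sqrt{-58}}{4}\right) - 396} = \frac{1}{\left(\frac{3}{2} + \frac{i \sqrt{58}}{4}\right) - 396} = \frac{1}{- \frac{789}{2} + \frac{i \sqrt{58}}{4}} \approx -0.0025348 - 1.223 \cdot 10^{-5} i$)
$B = 0$ ($B = - 0 \left(-47\right) = \left(-1\right) 0 = 0$)
$B - G = 0 - \left(- \frac{3156}{1245071} - \frac{2 i \sqrt{58}}{1245071}\right) = 0 + \left(\frac{3156}{1245071} + \frac{2 i \sqrt{58}}{1245071}\right) = \frac{3156}{1245071} + \frac{2 i \sqrt{58}}{1245071}$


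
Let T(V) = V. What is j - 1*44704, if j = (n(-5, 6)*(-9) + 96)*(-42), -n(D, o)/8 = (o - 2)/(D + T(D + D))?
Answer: -239648/5 ≈ -47930.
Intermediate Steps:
n(D, o) = -8*(-2 + o)/(3*D) (n(D, o) = -8*(o - 2)/(D + (D + D)) = -8*(-2 + o)/(D + 2*D) = -8*(-2 + o)/(3*D))
j = -16128/5 (j = (((8/3)*(2 - 1*6)/(-5))*(-9) + 96)*(-42) = (((8/3)*(-1/5)*(2 - 6))*(-9) + 96)*(-42) = (((8/3)*(-1/5)*(-4))*(-9) + 96)*(-42) = ((32/15)*(-9) + 96)*(-42) = (-96/5 + 96)*(-42) = (384/5)*(-42) = -16128/5 ≈ -3225.6)
j - 1*44704 = -16128/5 - 1*44704 = -16128/5 - 44704 = -239648/5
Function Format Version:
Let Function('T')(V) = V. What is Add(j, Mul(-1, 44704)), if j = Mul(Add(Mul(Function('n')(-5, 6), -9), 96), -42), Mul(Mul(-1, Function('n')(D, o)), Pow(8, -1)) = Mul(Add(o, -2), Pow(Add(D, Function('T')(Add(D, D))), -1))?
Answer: Rational(-239648, 5) ≈ -47930.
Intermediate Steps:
Function('n')(D, o) = Mul(Rational(-8, 3), Pow(D, -1), Add(-2, o)) (Function('n')(D, o) = Mul(-8, Mul(Add(o, -2), Pow(Add(D, Add(D, D)), -1))) = Mul(-8, Mul(Add(-2, o), Pow(Add(D, Mul(2, D)), -1))) = Mul(-8, Mul(Add(-2, o), Pow(Mul(3, D), -1))) = Mul(-8, Mul(Add(-2, o), Mul(Rational(1, 3), Pow(D, -1)))) = Mul(-8, Mul(Rational(1, 3), Pow(D, -1), Add(-2, o))) = Mul(Rational(-8, 3), Pow(D, -1), Add(-2, o)))
j = Rational(-16128, 5) (j = Mul(Add(Mul(Mul(Rational(8, 3), Pow(-5, -1), Add(2, Mul(-1, 6))), -9), 96), -42) = Mul(Add(Mul(Mul(Rational(8, 3), Rational(-1, 5), Add(2, -6)), -9), 96), -42) = Mul(Add(Mul(Mul(Rational(8, 3), Rational(-1, 5), -4), -9), 96), -42) = Mul(Add(Mul(Rational(32, 15), -9), 96), -42) = Mul(Add(Rational(-96, 5), 96), -42) = Mul(Rational(384, 5), -42) = Rational(-16128, 5) ≈ -3225.6)
Add(j, Mul(-1, 44704)) = Add(Rational(-16128, 5), Mul(-1, 44704)) = Add(Rational(-16128, 5), -44704) = Rational(-239648, 5)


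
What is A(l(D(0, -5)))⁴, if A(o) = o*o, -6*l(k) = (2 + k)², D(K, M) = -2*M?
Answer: 110075314176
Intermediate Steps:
l(k) = -(2 + k)²/6
A(o) = o²
A(l(D(0, -5)))⁴ = ((-(2 - 2*(-5))²/6)²)⁴ = ((-(2 + 10)²/6)²)⁴ = ((-⅙*12²)²)⁴ = ((-⅙*144)²)⁴ = ((-24)²)⁴ = 576⁴ = 110075314176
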